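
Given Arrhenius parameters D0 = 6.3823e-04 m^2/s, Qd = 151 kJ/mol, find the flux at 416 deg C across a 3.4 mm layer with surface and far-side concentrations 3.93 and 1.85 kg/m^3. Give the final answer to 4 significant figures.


Step 1: D = D0 * exp(-Qd/(R*T))
T = 416 + 273.15 = 689.15 K
D = 6.3823e-04 * exp(-151e3 / (8.314 * 689.15)) = 2.28774e-15 m^2/s
Step 2: J = D * (C1 - C2) / dx
J = 2.28774e-15 * (3.93 - 1.85) / 3.4e-03
J = 1.4e-12 kg/(m^2*s)


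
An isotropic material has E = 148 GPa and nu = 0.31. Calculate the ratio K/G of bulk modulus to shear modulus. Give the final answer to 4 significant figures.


G = E / (2*(1+nu))
G = 148 / (2*(1+0.31)) = 56.4885 GPa
K = E / (3*(1-2*nu))
K = 148 / (3*(1-2*0.31)) = 129.825 GPa
K/G = 129.825 / 56.4885 = 2.298


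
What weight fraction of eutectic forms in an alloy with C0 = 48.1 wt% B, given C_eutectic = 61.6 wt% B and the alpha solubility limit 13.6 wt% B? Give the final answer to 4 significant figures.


f_primary = (C_e - C0) / (C_e - C_alpha_max)
f_primary = (61.6 - 48.1) / (61.6 - 13.6)
f_primary = 0.28125
f_eutectic = 1 - 0.28125 = 0.7188


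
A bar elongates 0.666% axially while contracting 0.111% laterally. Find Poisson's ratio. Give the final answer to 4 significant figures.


nu = -epsilon_lat / epsilon_axial
Lateral strain is contraction (negative), so using magnitudes:
nu = 0.111 / 0.666
nu = 0.1667


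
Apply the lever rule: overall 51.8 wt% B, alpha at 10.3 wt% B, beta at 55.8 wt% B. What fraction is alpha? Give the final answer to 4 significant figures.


f_alpha = (C_beta - C0) / (C_beta - C_alpha)
f_alpha = (55.8 - 51.8) / (55.8 - 10.3)
f_alpha = 0.08791


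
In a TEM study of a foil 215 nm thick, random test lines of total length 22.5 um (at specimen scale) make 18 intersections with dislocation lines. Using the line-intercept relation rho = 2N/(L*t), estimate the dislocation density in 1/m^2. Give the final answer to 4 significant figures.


rho = 2N / (L * t)
L = 22.5 um = 2.25e-05 m, t = 215 nm = 2.15e-07 m
rho = 2 * 18 / (2.25e-05 * 2.15e-07)
rho = 7.442e+12 1/m^2


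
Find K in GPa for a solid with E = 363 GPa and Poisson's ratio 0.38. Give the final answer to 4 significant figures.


K = E / (3*(1-2*nu))
K = 363 / (3*(1-2*0.38))
K = 504.2 GPa


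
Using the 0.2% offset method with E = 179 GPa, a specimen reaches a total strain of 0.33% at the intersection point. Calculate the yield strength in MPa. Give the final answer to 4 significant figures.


Offset strain = 0.002
Elastic strain at yield = total_strain - offset = 3.3e-03 - 0.002 = 1.3e-03
sigma_y = E * elastic_strain = 179000 * 1.3e-03
sigma_y = 232.7 MPa


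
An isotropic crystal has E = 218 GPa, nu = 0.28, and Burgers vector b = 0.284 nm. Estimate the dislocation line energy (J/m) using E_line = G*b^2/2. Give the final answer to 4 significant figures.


Step 1: G = E / (2*(1+nu))
G = 218 / (2*(1+0.28)) = 85.1563 GPa = 8.51563e+10 Pa
Step 2: E_line = G*b^2/2
b = 0.284 nm = 2.84e-10 m
E_line = 0.5 * 8.51563e+10 * (2.84e-10)^2 = 3.434e-09 J/m


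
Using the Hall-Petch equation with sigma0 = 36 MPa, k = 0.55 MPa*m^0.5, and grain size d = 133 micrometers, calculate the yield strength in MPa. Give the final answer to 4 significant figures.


sigma_y = sigma0 + k / sqrt(d)
d = 133 um = 1.33e-04 m
sigma_y = 36 + 0.55 / sqrt(1.33e-04)
sigma_y = 83.69 MPa


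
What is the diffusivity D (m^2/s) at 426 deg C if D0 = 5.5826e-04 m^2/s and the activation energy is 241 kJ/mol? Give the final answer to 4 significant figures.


D = D0 * exp(-Qd / (R*T))
T = 699.15 K
D = 5.5826e-04 * exp(-241e3 / (8.314 * 699.15))
D = 5.504e-22 m^2/s


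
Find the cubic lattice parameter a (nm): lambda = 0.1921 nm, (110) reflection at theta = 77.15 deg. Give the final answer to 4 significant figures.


d = lambda / (2*sin(theta))
d = 0.1921 / (2*sin(77.15 deg))
d = 0.0985173 nm
a = d * sqrt(h^2+k^2+l^2) = 0.0985173 * sqrt(2)
a = 0.1393 nm


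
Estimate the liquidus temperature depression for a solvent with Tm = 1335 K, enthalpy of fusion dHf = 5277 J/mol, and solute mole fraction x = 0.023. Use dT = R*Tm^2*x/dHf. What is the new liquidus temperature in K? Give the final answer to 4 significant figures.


dT = R*Tm^2*x / dHf
dT = 8.314 * 1335^2 * 0.023 / 5277
dT = 64.5823 K
T_new = 1335 - 64.5823 = 1270 K


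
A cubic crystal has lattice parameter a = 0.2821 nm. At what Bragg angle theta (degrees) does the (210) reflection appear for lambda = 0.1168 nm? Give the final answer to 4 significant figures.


d = a / sqrt(h^2+k^2+l^2)
d = 0.2821 / sqrt(5) = 0.126159 nm
lambda = 2*d*sin(theta)  =>  sin(theta) = lambda / (2*d)
sin(theta) = 0.1168 / (2 * 0.126159) = 0.462908
theta = 27.57 deg


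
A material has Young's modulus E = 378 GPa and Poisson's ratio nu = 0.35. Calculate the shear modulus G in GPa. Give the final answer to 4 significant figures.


G = E / (2*(1+nu))
G = 378 / (2*(1+0.35))
G = 140 GPa


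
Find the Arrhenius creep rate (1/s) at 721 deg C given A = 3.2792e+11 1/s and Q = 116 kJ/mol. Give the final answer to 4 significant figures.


rate = A * exp(-Q / (R*T))
T = 721 + 273.15 = 994.15 K
rate = 3.2792e+11 * exp(-116e3 / (8.314 * 994.15))
rate = 263400 1/s


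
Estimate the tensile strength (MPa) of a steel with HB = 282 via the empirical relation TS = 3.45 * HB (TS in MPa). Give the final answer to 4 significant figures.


TS (MPa) = 3.45 * HB
TS = 3.45 * 282
TS = 972.9 MPa


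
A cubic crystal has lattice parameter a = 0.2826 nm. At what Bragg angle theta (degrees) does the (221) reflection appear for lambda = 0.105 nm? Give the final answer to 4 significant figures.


d = a / sqrt(h^2+k^2+l^2)
d = 0.2826 / sqrt(9) = 0.0942 nm
lambda = 2*d*sin(theta)  =>  sin(theta) = lambda / (2*d)
sin(theta) = 0.105 / (2 * 0.0942) = 0.557325
theta = 33.87 deg


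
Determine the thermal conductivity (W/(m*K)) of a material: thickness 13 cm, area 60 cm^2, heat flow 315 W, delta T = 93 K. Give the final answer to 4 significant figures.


k = Q*L / (A*dT)
L = 0.13 m, A = 6e-03 m^2
k = 315 * 0.13 / (6e-03 * 93)
k = 73.39 W/(m*K)


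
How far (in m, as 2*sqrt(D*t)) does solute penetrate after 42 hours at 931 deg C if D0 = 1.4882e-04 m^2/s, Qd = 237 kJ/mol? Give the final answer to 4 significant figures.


Step 1: D = D0 * exp(-Qd/(R*T))
T = 1204.15 K
D = 1.4882e-04 * exp(-237e3 / (8.314 * 1204.15)) = 7.78938e-15 m^2/s
Step 2: L = 2*sqrt(D*t)
t = 42 h = 151200 s
L = 2*sqrt(7.78938e-15 * 151200) = 6.864e-05 m


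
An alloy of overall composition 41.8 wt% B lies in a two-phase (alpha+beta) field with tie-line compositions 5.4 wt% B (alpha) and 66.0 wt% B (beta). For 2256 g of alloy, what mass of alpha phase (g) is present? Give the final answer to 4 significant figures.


f_alpha = (C_beta - C0) / (C_beta - C_alpha)
f_alpha = (66.0 - 41.8) / (66.0 - 5.4) = 0.39934
m_alpha = f_alpha * m_total = 0.39934 * 2256 = 900.9 g


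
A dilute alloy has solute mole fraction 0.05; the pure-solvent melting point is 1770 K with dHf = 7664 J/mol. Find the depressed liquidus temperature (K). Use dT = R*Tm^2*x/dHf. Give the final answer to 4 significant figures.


dT = R*Tm^2*x / dHf
dT = 8.314 * 1770^2 * 0.05 / 7664
dT = 169.93 K
T_new = 1770 - 169.93 = 1600 K


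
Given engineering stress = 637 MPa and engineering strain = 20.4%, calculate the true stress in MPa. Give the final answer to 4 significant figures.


sigma_true = sigma_eng * (1 + epsilon_eng)
sigma_true = 637 * (1 + 0.204)
sigma_true = 766.9 MPa


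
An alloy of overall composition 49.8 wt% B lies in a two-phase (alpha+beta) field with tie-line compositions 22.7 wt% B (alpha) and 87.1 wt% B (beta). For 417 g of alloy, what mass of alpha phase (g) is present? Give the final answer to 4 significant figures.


f_alpha = (C_beta - C0) / (C_beta - C_alpha)
f_alpha = (87.1 - 49.8) / (87.1 - 22.7) = 0.579193
m_alpha = f_alpha * m_total = 0.579193 * 417 = 241.5 g


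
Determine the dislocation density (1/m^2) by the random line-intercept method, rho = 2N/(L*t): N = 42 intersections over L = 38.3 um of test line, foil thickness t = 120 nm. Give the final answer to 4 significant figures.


rho = 2N / (L * t)
L = 38.3 um = 3.83e-05 m, t = 120 nm = 1.2e-07 m
rho = 2 * 42 / (3.83e-05 * 1.2e-07)
rho = 1.828e+13 1/m^2


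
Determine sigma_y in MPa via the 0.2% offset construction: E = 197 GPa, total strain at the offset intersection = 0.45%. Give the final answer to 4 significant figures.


Offset strain = 0.002
Elastic strain at yield = total_strain - offset = 4.5e-03 - 0.002 = 2.5e-03
sigma_y = E * elastic_strain = 197000 * 2.5e-03
sigma_y = 492.5 MPa


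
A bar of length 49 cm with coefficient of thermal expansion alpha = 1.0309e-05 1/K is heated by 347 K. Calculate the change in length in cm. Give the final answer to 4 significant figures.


dL = L0 * alpha * dT
dL = 49 * 1.0309e-05 * 347
dL = 0.1753 cm


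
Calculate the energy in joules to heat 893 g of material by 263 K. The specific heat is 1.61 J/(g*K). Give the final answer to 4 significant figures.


Q = m * cp * dT
Q = 893 * 1.61 * 263
Q = 378100 J


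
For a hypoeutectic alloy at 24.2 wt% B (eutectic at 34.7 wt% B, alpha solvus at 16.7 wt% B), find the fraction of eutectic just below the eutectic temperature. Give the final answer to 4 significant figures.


f_primary = (C_e - C0) / (C_e - C_alpha_max)
f_primary = (34.7 - 24.2) / (34.7 - 16.7)
f_primary = 0.583333
f_eutectic = 1 - 0.583333 = 0.4167


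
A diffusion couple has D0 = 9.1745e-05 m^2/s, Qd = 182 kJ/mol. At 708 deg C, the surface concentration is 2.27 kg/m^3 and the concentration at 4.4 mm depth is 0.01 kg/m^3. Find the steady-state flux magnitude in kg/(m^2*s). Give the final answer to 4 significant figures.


Step 1: D = D0 * exp(-Qd/(R*T))
T = 708 + 273.15 = 981.15 K
D = 9.1745e-05 * exp(-182e3 / (8.314 * 981.15)) = 1.87449e-14 m^2/s
Step 2: J = D * (C1 - C2) / dx
J = 1.87449e-14 * (2.27 - 0.01) / 4.4e-03
J = 9.628e-12 kg/(m^2*s)


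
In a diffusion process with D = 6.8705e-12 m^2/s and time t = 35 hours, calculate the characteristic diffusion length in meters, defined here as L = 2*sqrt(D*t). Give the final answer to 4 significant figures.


t = 35 hr = 126000 s
Diffusion length = 2*sqrt(D*t)
= 2*sqrt(6.8705e-12 * 126000)
= 1.861e-03 m


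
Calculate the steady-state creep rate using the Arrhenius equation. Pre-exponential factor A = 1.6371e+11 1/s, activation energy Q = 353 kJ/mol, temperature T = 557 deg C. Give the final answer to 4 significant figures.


rate = A * exp(-Q / (R*T))
T = 557 + 273.15 = 830.15 K
rate = 1.6371e+11 * exp(-353e3 / (8.314 * 830.15))
rate = 1.004e-11 1/s


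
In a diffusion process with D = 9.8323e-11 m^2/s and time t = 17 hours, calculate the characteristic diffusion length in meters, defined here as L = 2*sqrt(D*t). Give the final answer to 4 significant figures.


t = 17 hr = 61200 s
Diffusion length = 2*sqrt(D*t)
= 2*sqrt(9.8323e-11 * 61200)
= 4.906e-03 m


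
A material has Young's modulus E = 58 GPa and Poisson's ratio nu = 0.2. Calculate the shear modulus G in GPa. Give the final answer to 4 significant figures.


G = E / (2*(1+nu))
G = 58 / (2*(1+0.2))
G = 24.17 GPa


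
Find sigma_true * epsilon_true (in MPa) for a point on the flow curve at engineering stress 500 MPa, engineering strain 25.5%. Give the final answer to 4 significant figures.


sigma_true = sigma_eng * (1 + epsilon_eng)
sigma_true = 500 * (1 + 0.255) = 627.5 MPa
epsilon_true = ln(1 + epsilon_eng)
epsilon_true = ln(1 + 0.255) = 0.227136
sigma_true * epsilon_true = 627.5 * 0.227136 = 142.5 MPa


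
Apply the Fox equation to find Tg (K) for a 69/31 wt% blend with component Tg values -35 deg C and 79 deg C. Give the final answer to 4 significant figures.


1/Tg = w1/Tg1 + w2/Tg2 (in Kelvin)
Tg1 = 238.15 K, Tg2 = 352.15 K
1/Tg = 0.69/238.15 + 0.31/352.15
Tg = 264.7 K


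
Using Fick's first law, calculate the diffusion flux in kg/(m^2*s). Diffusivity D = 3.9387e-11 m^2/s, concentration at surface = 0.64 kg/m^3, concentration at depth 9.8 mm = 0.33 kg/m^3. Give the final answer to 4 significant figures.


J = -D * (dC/dx) = D * (C1 - C2) / dx
J = 3.9387e-11 * (0.64 - 0.33) / 9.8e-03
J = 1.246e-09 kg/(m^2*s)


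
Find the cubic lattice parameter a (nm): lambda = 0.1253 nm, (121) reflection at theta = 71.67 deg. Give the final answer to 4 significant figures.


d = lambda / (2*sin(theta))
d = 0.1253 / (2*sin(71.67 deg))
d = 0.0659987 nm
a = d * sqrt(h^2+k^2+l^2) = 0.0659987 * sqrt(6)
a = 0.1617 nm


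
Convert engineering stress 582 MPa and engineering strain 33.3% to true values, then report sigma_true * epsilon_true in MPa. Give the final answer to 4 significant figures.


sigma_true = sigma_eng * (1 + epsilon_eng)
sigma_true = 582 * (1 + 0.333) = 775.806 MPa
epsilon_true = ln(1 + epsilon_eng)
epsilon_true = ln(1 + 0.333) = 0.287432
sigma_true * epsilon_true = 775.806 * 0.287432 = 223 MPa


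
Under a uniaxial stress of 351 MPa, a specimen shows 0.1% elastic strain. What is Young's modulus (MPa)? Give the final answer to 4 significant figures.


E = sigma / epsilon
epsilon = 0.1% = 1e-03
E = 351 / 1e-03
E = 351000 MPa


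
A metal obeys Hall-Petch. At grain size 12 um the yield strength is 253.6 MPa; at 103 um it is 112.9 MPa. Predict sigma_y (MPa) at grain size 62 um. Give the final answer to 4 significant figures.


sigma_y = sigma0 + k / sqrt(d)
1/sqrt(d1) = 1/sqrt(1.2e-05) = 288.675;  1/sqrt(d2) = 98.5329
k = (sigma1 - sigma2) / (1/sqrt(d1) - 1/sqrt(d2)) = (253.6 - 112.9) / (288.675 - 98.5329) = 0.739972 MPa*m^0.5
sigma0 = sigma1 - k/sqrt(d1) = 253.6 - 0.739972*288.675 = 39.9883 MPa
sigma_y(d3) = 39.9883 + 0.739972 / sqrt(6.2e-05) = 134 MPa


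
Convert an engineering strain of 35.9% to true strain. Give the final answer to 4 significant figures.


epsilon_true = ln(1 + epsilon_eng)
epsilon_true = ln(1 + 0.359)
epsilon_true = 0.3067


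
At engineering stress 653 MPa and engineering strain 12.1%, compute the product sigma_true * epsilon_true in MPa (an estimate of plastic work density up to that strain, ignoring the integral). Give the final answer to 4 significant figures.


sigma_true = sigma_eng * (1 + epsilon_eng)
sigma_true = 653 * (1 + 0.121) = 732.013 MPa
epsilon_true = ln(1 + epsilon_eng)
epsilon_true = ln(1 + 0.121) = 0.114221
sigma_true * epsilon_true = 732.013 * 0.114221 = 83.61 MPa


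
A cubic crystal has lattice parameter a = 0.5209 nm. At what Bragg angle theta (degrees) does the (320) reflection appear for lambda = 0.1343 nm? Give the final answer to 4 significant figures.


d = a / sqrt(h^2+k^2+l^2)
d = 0.5209 / sqrt(13) = 0.144472 nm
lambda = 2*d*sin(theta)  =>  sin(theta) = lambda / (2*d)
sin(theta) = 0.1343 / (2 * 0.144472) = 0.464797
theta = 27.7 deg


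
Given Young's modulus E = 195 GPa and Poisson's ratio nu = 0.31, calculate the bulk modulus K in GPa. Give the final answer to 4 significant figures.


K = E / (3*(1-2*nu))
K = 195 / (3*(1-2*0.31))
K = 171.1 GPa


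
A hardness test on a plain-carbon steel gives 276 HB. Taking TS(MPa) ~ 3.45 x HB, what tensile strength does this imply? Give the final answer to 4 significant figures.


TS (MPa) = 3.45 * HB
TS = 3.45 * 276
TS = 952.2 MPa


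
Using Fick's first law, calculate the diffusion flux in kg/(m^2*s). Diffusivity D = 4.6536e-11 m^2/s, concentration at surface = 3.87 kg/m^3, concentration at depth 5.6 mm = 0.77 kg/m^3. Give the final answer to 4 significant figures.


J = -D * (dC/dx) = D * (C1 - C2) / dx
J = 4.6536e-11 * (3.87 - 0.77) / 5.6e-03
J = 2.576e-08 kg/(m^2*s)


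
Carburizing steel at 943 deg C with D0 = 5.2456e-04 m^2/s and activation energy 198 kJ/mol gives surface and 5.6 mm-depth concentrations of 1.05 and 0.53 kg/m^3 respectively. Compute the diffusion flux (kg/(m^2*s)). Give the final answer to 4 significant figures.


Step 1: D = D0 * exp(-Qd/(R*T))
T = 943 + 273.15 = 1216.15 K
D = 5.2456e-04 * exp(-198e3 / (8.314 * 1216.15)) = 1.64144e-12 m^2/s
Step 2: J = D * (C1 - C2) / dx
J = 1.64144e-12 * (1.05 - 0.53) / 5.6e-03
J = 1.524e-10 kg/(m^2*s)


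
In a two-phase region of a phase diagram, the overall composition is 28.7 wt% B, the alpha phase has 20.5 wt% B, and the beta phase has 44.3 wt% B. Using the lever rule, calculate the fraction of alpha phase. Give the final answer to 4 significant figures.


f_alpha = (C_beta - C0) / (C_beta - C_alpha)
f_alpha = (44.3 - 28.7) / (44.3 - 20.5)
f_alpha = 0.6555


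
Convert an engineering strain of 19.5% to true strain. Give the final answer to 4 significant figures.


epsilon_true = ln(1 + epsilon_eng)
epsilon_true = ln(1 + 0.195)
epsilon_true = 0.1781


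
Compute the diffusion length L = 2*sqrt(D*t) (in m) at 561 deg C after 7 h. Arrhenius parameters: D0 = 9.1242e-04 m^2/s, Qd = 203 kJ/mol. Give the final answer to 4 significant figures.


Step 1: D = D0 * exp(-Qd/(R*T))
T = 834.15 K
D = 9.1242e-04 * exp(-203e3 / (8.314 * 834.15)) = 1.76944e-16 m^2/s
Step 2: L = 2*sqrt(D*t)
t = 7 h = 25200 s
L = 2*sqrt(1.76944e-16 * 25200) = 4.223e-06 m


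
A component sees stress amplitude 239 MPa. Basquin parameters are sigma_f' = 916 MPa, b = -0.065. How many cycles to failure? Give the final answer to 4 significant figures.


sigma_a = sigma_f' * (2*Nf)^b
2*Nf = (sigma_a / sigma_f')^(1/b)
2*Nf = (239 / 916)^(1/-0.065)
2*Nf = 9.48169e+08
Nf = 4.741e+08 cycles


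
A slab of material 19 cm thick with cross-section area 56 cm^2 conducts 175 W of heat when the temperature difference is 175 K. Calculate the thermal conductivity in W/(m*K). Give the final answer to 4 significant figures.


k = Q*L / (A*dT)
L = 0.19 m, A = 5.6e-03 m^2
k = 175 * 0.19 / (5.6e-03 * 175)
k = 33.93 W/(m*K)


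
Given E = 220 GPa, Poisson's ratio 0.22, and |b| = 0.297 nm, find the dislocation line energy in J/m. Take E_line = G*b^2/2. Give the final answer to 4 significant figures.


Step 1: G = E / (2*(1+nu))
G = 220 / (2*(1+0.22)) = 90.1639 GPa = 9.01639e+10 Pa
Step 2: E_line = G*b^2/2
b = 0.297 nm = 2.97e-10 m
E_line = 0.5 * 9.01639e+10 * (2.97e-10)^2 = 3.977e-09 J/m


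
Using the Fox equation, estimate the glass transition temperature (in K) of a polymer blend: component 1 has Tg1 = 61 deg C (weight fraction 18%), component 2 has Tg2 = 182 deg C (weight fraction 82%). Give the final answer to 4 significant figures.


1/Tg = w1/Tg1 + w2/Tg2 (in Kelvin)
Tg1 = 334.15 K, Tg2 = 455.15 K
1/Tg = 0.18/334.15 + 0.82/455.15
Tg = 427.3 K


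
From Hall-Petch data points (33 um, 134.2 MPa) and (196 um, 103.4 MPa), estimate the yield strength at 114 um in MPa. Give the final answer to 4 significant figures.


sigma_y = sigma0 + k / sqrt(d)
1/sqrt(d1) = 1/sqrt(3.3e-05) = 174.078;  1/sqrt(d2) = 71.4286
k = (sigma1 - sigma2) / (1/sqrt(d1) - 1/sqrt(d2)) = (134.2 - 103.4) / (174.078 - 71.4286) = 0.300051 MPa*m^0.5
sigma0 = sigma1 - k/sqrt(d1) = 134.2 - 0.300051*174.078 = 81.9678 MPa
sigma_y(d3) = 81.9678 + 0.300051 / sqrt(1.14e-04) = 110.1 MPa


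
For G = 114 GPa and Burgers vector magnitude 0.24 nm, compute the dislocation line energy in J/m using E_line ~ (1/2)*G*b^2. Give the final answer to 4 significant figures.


E = G*b^2/2
b = 0.24 nm = 2.4e-10 m
G = 114 GPa = 1.14e+11 Pa
E = 0.5 * 1.14e+11 * (2.4e-10)^2
E = 3.283e-09 J/m


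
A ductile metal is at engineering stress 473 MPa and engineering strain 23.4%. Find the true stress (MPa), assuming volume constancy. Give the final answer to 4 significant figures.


sigma_true = sigma_eng * (1 + epsilon_eng)
sigma_true = 473 * (1 + 0.234)
sigma_true = 583.7 MPa


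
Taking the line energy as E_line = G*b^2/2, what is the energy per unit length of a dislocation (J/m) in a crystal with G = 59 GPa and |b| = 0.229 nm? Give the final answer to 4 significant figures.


E = G*b^2/2
b = 0.229 nm = 2.29e-10 m
G = 59 GPa = 5.9e+10 Pa
E = 0.5 * 5.9e+10 * (2.29e-10)^2
E = 1.547e-09 J/m


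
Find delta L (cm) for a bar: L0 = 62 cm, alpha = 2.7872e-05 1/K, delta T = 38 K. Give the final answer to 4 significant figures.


dL = L0 * alpha * dT
dL = 62 * 2.7872e-05 * 38
dL = 0.06567 cm


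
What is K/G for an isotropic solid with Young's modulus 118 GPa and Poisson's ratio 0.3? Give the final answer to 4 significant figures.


G = E / (2*(1+nu))
G = 118 / (2*(1+0.3)) = 45.3846 GPa
K = E / (3*(1-2*nu))
K = 118 / (3*(1-2*0.3)) = 98.3333 GPa
K/G = 98.3333 / 45.3846 = 2.167


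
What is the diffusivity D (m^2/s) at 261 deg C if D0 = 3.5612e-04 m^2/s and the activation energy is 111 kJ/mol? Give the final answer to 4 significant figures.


D = D0 * exp(-Qd / (R*T))
T = 534.15 K
D = 3.5612e-04 * exp(-111e3 / (8.314 * 534.15))
D = 4.972e-15 m^2/s


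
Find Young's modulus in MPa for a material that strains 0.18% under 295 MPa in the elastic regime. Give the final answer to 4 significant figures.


E = sigma / epsilon
epsilon = 0.18% = 1.8e-03
E = 295 / 1.8e-03
E = 163900 MPa


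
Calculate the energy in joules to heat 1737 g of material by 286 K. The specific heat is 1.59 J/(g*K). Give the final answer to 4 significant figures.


Q = m * cp * dT
Q = 1737 * 1.59 * 286
Q = 789900 J


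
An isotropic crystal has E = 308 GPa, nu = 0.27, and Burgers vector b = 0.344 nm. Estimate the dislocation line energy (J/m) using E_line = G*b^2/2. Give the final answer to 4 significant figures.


Step 1: G = E / (2*(1+nu))
G = 308 / (2*(1+0.27)) = 121.26 GPa = 1.2126e+11 Pa
Step 2: E_line = G*b^2/2
b = 0.344 nm = 3.44e-10 m
E_line = 0.5 * 1.2126e+11 * (3.44e-10)^2 = 7.175e-09 J/m


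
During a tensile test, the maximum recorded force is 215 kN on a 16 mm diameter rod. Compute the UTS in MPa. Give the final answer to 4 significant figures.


A0 = pi*(d/2)^2 = pi*(16/2)^2 = 201.062 mm^2
UTS = F_max / A0 = 215*1000 / 201.062
UTS = 1069 MPa


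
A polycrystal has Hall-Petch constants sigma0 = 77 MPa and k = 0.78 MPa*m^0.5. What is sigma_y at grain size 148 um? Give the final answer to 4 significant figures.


sigma_y = sigma0 + k / sqrt(d)
d = 148 um = 1.48e-04 m
sigma_y = 77 + 0.78 / sqrt(1.48e-04)
sigma_y = 141.1 MPa


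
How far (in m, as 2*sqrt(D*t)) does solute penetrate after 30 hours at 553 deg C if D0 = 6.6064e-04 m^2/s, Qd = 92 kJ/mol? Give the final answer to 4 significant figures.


Step 1: D = D0 * exp(-Qd/(R*T))
T = 826.15 K
D = 6.6064e-04 * exp(-92e3 / (8.314 * 826.15)) = 1.00672e-09 m^2/s
Step 2: L = 2*sqrt(D*t)
t = 30 h = 108000 s
L = 2*sqrt(1.00672e-09 * 108000) = 0.02085 m


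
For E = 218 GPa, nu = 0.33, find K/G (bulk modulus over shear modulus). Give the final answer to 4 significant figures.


G = E / (2*(1+nu))
G = 218 / (2*(1+0.33)) = 81.9549 GPa
K = E / (3*(1-2*nu))
K = 218 / (3*(1-2*0.33)) = 213.725 GPa
K/G = 213.725 / 81.9549 = 2.608


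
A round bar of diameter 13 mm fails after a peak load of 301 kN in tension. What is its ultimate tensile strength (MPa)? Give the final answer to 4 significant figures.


A0 = pi*(d/2)^2 = pi*(13/2)^2 = 132.732 mm^2
UTS = F_max / A0 = 301*1000 / 132.732
UTS = 2268 MPa


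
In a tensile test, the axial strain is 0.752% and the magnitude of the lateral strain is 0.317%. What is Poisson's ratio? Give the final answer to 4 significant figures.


nu = -epsilon_lat / epsilon_axial
Lateral strain is contraction (negative), so using magnitudes:
nu = 0.317 / 0.752
nu = 0.4215


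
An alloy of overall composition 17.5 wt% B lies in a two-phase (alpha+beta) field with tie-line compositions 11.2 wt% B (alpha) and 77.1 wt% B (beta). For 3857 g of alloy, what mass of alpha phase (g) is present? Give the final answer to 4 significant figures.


f_alpha = (C_beta - C0) / (C_beta - C_alpha)
f_alpha = (77.1 - 17.5) / (77.1 - 11.2) = 0.904401
m_alpha = f_alpha * m_total = 0.904401 * 3857 = 3488 g


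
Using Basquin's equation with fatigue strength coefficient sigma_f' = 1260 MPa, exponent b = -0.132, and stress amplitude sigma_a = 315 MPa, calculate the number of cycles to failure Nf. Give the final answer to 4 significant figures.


sigma_a = sigma_f' * (2*Nf)^b
2*Nf = (sigma_a / sigma_f')^(1/b)
2*Nf = (315 / 1260)^(1/-0.132)
2*Nf = 36396.6
Nf = 18200 cycles


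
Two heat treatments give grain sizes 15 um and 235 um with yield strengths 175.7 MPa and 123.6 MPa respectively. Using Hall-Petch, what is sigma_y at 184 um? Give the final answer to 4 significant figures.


sigma_y = sigma0 + k / sqrt(d)
1/sqrt(d1) = 1/sqrt(1.5e-05) = 258.199;  1/sqrt(d2) = 65.2328
k = (sigma1 - sigma2) / (1/sqrt(d1) - 1/sqrt(d2)) = (175.7 - 123.6) / (258.199 - 65.2328) = 0.269996 MPa*m^0.5
sigma0 = sigma1 - k/sqrt(d1) = 175.7 - 0.269996*258.199 = 105.987 MPa
sigma_y(d3) = 105.987 + 0.269996 / sqrt(1.84e-04) = 125.9 MPa


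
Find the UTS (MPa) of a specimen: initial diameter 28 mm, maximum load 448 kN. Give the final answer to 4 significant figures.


A0 = pi*(d/2)^2 = pi*(28/2)^2 = 615.752 mm^2
UTS = F_max / A0 = 448*1000 / 615.752
UTS = 727.6 MPa


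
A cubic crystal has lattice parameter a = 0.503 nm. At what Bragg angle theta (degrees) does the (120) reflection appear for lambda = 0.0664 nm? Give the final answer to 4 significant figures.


d = a / sqrt(h^2+k^2+l^2)
d = 0.503 / sqrt(5) = 0.224948 nm
lambda = 2*d*sin(theta)  =>  sin(theta) = lambda / (2*d)
sin(theta) = 0.0664 / (2 * 0.224948) = 0.147589
theta = 8.487 deg


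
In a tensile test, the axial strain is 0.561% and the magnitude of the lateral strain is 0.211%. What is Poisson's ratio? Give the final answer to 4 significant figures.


nu = -epsilon_lat / epsilon_axial
Lateral strain is contraction (negative), so using magnitudes:
nu = 0.211 / 0.561
nu = 0.3761


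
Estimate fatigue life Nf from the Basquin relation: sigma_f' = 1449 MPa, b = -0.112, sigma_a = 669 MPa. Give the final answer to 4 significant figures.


sigma_a = sigma_f' * (2*Nf)^b
2*Nf = (sigma_a / sigma_f')^(1/b)
2*Nf = (669 / 1449)^(1/-0.112)
2*Nf = 992.672
Nf = 496.3 cycles


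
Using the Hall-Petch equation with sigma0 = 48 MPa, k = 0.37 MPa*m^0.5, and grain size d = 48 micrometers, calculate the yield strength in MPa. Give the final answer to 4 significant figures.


sigma_y = sigma0 + k / sqrt(d)
d = 48 um = 4.8e-05 m
sigma_y = 48 + 0.37 / sqrt(4.8e-05)
sigma_y = 101.4 MPa


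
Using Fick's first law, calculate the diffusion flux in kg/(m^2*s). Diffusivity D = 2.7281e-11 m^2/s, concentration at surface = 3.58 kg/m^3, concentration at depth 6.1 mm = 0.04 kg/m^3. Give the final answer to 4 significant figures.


J = -D * (dC/dx) = D * (C1 - C2) / dx
J = 2.7281e-11 * (3.58 - 0.04) / 6.1e-03
J = 1.583e-08 kg/(m^2*s)


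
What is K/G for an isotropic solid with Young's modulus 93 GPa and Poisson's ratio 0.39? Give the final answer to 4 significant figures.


G = E / (2*(1+nu))
G = 93 / (2*(1+0.39)) = 33.4532 GPa
K = E / (3*(1-2*nu))
K = 93 / (3*(1-2*0.39)) = 140.909 GPa
K/G = 140.909 / 33.4532 = 4.212


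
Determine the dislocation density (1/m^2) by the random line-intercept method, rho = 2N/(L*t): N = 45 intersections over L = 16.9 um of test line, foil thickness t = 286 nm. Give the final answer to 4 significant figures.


rho = 2N / (L * t)
L = 16.9 um = 1.69e-05 m, t = 286 nm = 2.86e-07 m
rho = 2 * 45 / (1.69e-05 * 2.86e-07)
rho = 1.862e+13 1/m^2


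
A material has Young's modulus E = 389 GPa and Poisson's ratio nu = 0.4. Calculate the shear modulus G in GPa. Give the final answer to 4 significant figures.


G = E / (2*(1+nu))
G = 389 / (2*(1+0.4))
G = 138.9 GPa


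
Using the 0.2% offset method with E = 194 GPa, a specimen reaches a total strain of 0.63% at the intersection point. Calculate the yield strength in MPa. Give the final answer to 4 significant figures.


Offset strain = 0.002
Elastic strain at yield = total_strain - offset = 6.3e-03 - 0.002 = 4.3e-03
sigma_y = E * elastic_strain = 194000 * 4.3e-03
sigma_y = 834.2 MPa


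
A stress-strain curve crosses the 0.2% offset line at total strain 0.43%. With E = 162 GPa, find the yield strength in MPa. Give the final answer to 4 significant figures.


Offset strain = 0.002
Elastic strain at yield = total_strain - offset = 4.3e-03 - 0.002 = 2.3e-03
sigma_y = E * elastic_strain = 162000 * 2.3e-03
sigma_y = 372.6 MPa


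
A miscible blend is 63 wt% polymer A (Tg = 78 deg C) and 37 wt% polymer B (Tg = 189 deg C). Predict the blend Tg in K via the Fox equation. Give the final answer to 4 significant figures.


1/Tg = w1/Tg1 + w2/Tg2 (in Kelvin)
Tg1 = 351.15 K, Tg2 = 462.15 K
1/Tg = 0.63/351.15 + 0.37/462.15
Tg = 385.4 K


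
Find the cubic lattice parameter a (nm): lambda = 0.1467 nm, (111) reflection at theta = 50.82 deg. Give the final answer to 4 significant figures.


d = lambda / (2*sin(theta))
d = 0.1467 / (2*sin(50.82 deg))
d = 0.094625 nm
a = d * sqrt(h^2+k^2+l^2) = 0.094625 * sqrt(3)
a = 0.1639 nm


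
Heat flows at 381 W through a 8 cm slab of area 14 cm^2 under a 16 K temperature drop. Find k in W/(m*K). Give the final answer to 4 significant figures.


k = Q*L / (A*dT)
L = 0.08 m, A = 1.4e-03 m^2
k = 381 * 0.08 / (1.4e-03 * 16)
k = 1361 W/(m*K)


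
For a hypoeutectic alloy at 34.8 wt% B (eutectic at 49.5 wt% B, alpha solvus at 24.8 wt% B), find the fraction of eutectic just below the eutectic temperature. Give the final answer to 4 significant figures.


f_primary = (C_e - C0) / (C_e - C_alpha_max)
f_primary = (49.5 - 34.8) / (49.5 - 24.8)
f_primary = 0.595142
f_eutectic = 1 - 0.595142 = 0.4049


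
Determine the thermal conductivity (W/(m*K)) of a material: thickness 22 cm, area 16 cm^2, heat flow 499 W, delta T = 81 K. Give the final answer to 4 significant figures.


k = Q*L / (A*dT)
L = 0.22 m, A = 1.6e-03 m^2
k = 499 * 0.22 / (1.6e-03 * 81)
k = 847.1 W/(m*K)


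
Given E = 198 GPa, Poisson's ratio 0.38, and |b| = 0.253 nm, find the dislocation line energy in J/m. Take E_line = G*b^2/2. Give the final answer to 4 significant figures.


Step 1: G = E / (2*(1+nu))
G = 198 / (2*(1+0.38)) = 71.7391 GPa = 7.17391e+10 Pa
Step 2: E_line = G*b^2/2
b = 0.253 nm = 2.53e-10 m
E_line = 0.5 * 7.17391e+10 * (2.53e-10)^2 = 2.296e-09 J/m


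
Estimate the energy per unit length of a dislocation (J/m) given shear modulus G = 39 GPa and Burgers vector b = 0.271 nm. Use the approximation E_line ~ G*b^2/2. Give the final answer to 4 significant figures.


E = G*b^2/2
b = 0.271 nm = 2.71e-10 m
G = 39 GPa = 3.9e+10 Pa
E = 0.5 * 3.9e+10 * (2.71e-10)^2
E = 1.432e-09 J/m


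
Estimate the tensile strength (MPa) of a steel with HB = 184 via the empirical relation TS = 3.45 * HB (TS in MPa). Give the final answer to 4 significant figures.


TS (MPa) = 3.45 * HB
TS = 3.45 * 184
TS = 634.8 MPa


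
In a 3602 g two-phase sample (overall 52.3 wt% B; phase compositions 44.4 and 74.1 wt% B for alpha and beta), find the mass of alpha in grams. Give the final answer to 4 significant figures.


f_alpha = (C_beta - C0) / (C_beta - C_alpha)
f_alpha = (74.1 - 52.3) / (74.1 - 44.4) = 0.734007
m_alpha = f_alpha * m_total = 0.734007 * 3602 = 2644 g


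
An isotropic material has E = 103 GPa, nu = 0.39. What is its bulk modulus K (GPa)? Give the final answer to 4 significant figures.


K = E / (3*(1-2*nu))
K = 103 / (3*(1-2*0.39))
K = 156.1 GPa


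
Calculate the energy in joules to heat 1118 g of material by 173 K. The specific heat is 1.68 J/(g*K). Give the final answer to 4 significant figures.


Q = m * cp * dT
Q = 1118 * 1.68 * 173
Q = 324900 J


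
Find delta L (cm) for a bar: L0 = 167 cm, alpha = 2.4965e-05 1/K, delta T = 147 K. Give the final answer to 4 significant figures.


dL = L0 * alpha * dT
dL = 167 * 2.4965e-05 * 147
dL = 0.6129 cm


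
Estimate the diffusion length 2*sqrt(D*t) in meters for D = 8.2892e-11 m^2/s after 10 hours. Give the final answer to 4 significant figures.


t = 10 hr = 36000 s
Diffusion length = 2*sqrt(D*t)
= 2*sqrt(8.2892e-11 * 36000)
= 3.455e-03 m


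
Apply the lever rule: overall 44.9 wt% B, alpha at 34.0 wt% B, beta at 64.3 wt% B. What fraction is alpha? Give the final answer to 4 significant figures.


f_alpha = (C_beta - C0) / (C_beta - C_alpha)
f_alpha = (64.3 - 44.9) / (64.3 - 34.0)
f_alpha = 0.6403


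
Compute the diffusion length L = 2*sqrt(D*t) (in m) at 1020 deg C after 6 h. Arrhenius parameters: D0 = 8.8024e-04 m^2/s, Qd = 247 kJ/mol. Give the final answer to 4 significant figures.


Step 1: D = D0 * exp(-Qd/(R*T))
T = 1293.15 K
D = 8.8024e-04 * exp(-247e3 / (8.314 * 1293.15)) = 9.27016e-14 m^2/s
Step 2: L = 2*sqrt(D*t)
t = 6 h = 21600 s
L = 2*sqrt(9.27016e-14 * 21600) = 8.95e-05 m


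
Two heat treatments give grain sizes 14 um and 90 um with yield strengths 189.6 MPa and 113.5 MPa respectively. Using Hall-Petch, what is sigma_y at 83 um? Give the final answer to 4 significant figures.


sigma_y = sigma0 + k / sqrt(d)
1/sqrt(d1) = 1/sqrt(1.4e-05) = 267.261;  1/sqrt(d2) = 105.409
k = (sigma1 - sigma2) / (1/sqrt(d1) - 1/sqrt(d2)) = (189.6 - 113.5) / (267.261 - 105.409) = 0.470183 MPa*m^0.5
sigma0 = sigma1 - k/sqrt(d1) = 189.6 - 0.470183*267.261 = 63.9384 MPa
sigma_y(d3) = 63.9384 + 0.470183 / sqrt(8.3e-05) = 115.5 MPa


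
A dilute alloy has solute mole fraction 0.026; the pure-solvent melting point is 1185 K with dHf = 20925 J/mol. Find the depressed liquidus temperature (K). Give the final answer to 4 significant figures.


dT = R*Tm^2*x / dHf
dT = 8.314 * 1185^2 * 0.026 / 20925
dT = 14.5062 K
T_new = 1185 - 14.5062 = 1170 K


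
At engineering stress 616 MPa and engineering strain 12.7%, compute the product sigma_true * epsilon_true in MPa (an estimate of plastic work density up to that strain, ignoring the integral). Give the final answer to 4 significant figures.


sigma_true = sigma_eng * (1 + epsilon_eng)
sigma_true = 616 * (1 + 0.127) = 694.232 MPa
epsilon_true = ln(1 + epsilon_eng)
epsilon_true = ln(1 + 0.127) = 0.119559
sigma_true * epsilon_true = 694.232 * 0.119559 = 83 MPa


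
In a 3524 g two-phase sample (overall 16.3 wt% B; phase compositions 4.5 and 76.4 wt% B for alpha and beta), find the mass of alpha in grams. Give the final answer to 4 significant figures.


f_alpha = (C_beta - C0) / (C_beta - C_alpha)
f_alpha = (76.4 - 16.3) / (76.4 - 4.5) = 0.835883
m_alpha = f_alpha * m_total = 0.835883 * 3524 = 2946 g


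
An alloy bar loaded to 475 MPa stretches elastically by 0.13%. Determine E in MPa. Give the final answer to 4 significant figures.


E = sigma / epsilon
epsilon = 0.13% = 1.3e-03
E = 475 / 1.3e-03
E = 365400 MPa


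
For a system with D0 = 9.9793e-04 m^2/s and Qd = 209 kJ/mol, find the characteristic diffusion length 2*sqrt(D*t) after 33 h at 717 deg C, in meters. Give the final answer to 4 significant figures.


Step 1: D = D0 * exp(-Qd/(R*T))
T = 990.15 K
D = 9.9793e-04 * exp(-209e3 / (8.314 * 990.15)) = 9.39852e-15 m^2/s
Step 2: L = 2*sqrt(D*t)
t = 33 h = 118800 s
L = 2*sqrt(9.39852e-15 * 118800) = 6.683e-05 m


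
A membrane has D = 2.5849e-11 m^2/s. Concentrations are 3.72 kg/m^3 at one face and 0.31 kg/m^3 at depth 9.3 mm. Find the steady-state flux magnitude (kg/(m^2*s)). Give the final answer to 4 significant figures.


J = -D * (dC/dx) = D * (C1 - C2) / dx
J = 2.5849e-11 * (3.72 - 0.31) / 9.3e-03
J = 9.478e-09 kg/(m^2*s)


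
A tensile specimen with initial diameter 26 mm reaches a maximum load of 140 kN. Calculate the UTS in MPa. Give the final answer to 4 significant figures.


A0 = pi*(d/2)^2 = pi*(26/2)^2 = 530.929 mm^2
UTS = F_max / A0 = 140*1000 / 530.929
UTS = 263.7 MPa


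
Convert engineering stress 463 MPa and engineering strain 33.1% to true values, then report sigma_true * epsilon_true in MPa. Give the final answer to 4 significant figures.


sigma_true = sigma_eng * (1 + epsilon_eng)
sigma_true = 463 * (1 + 0.331) = 616.253 MPa
epsilon_true = ln(1 + epsilon_eng)
epsilon_true = ln(1 + 0.331) = 0.285931
sigma_true * epsilon_true = 616.253 * 0.285931 = 176.2 MPa


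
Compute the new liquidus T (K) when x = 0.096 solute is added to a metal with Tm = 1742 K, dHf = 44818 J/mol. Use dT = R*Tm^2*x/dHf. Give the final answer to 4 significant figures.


dT = R*Tm^2*x / dHf
dT = 8.314 * 1742^2 * 0.096 / 44818
dT = 54.0412 K
T_new = 1742 - 54.0412 = 1688 K


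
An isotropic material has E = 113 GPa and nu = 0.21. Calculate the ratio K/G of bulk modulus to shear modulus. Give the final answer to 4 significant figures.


G = E / (2*(1+nu))
G = 113 / (2*(1+0.21)) = 46.6942 GPa
K = E / (3*(1-2*nu))
K = 113 / (3*(1-2*0.21)) = 64.9425 GPa
K/G = 64.9425 / 46.6942 = 1.391


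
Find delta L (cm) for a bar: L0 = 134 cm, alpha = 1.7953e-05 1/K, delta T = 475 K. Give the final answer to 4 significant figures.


dL = L0 * alpha * dT
dL = 134 * 1.7953e-05 * 475
dL = 1.143 cm


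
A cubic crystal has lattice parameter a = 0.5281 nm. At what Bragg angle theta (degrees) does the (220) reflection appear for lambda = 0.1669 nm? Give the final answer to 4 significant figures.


d = a / sqrt(h^2+k^2+l^2)
d = 0.5281 / sqrt(8) = 0.186712 nm
lambda = 2*d*sin(theta)  =>  sin(theta) = lambda / (2*d)
sin(theta) = 0.1669 / (2 * 0.186712) = 0.446946
theta = 26.55 deg


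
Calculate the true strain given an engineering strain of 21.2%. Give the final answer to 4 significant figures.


epsilon_true = ln(1 + epsilon_eng)
epsilon_true = ln(1 + 0.212)
epsilon_true = 0.1923


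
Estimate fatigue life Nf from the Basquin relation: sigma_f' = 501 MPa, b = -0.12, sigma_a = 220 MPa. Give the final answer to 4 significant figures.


sigma_a = sigma_f' * (2*Nf)^b
2*Nf = (sigma_a / sigma_f')^(1/b)
2*Nf = (220 / 501)^(1/-0.12)
2*Nf = 951.609
Nf = 475.8 cycles


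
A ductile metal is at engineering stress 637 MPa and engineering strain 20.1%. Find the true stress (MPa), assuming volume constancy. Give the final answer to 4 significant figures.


sigma_true = sigma_eng * (1 + epsilon_eng)
sigma_true = 637 * (1 + 0.201)
sigma_true = 765 MPa


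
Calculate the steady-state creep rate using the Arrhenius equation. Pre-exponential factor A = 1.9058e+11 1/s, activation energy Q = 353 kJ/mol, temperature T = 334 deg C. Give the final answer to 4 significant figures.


rate = A * exp(-Q / (R*T))
T = 334 + 273.15 = 607.15 K
rate = 1.9058e+11 * exp(-353e3 / (8.314 * 607.15))
rate = 8.119e-20 1/s


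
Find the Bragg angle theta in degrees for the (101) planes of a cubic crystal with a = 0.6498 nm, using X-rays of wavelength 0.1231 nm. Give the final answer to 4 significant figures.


d = a / sqrt(h^2+k^2+l^2)
d = 0.6498 / sqrt(2) = 0.459478 nm
lambda = 2*d*sin(theta)  =>  sin(theta) = lambda / (2*d)
sin(theta) = 0.1231 / (2 * 0.459478) = 0.133956
theta = 7.698 deg


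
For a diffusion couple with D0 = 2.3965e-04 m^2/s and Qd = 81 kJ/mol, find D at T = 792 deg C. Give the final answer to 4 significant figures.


D = D0 * exp(-Qd / (R*T))
T = 1065.15 K
D = 2.3965e-04 * exp(-81e3 / (8.314 * 1065.15))
D = 2.554e-08 m^2/s


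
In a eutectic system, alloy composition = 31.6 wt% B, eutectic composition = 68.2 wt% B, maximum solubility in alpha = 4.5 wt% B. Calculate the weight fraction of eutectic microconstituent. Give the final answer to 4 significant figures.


f_primary = (C_e - C0) / (C_e - C_alpha_max)
f_primary = (68.2 - 31.6) / (68.2 - 4.5)
f_primary = 0.574568
f_eutectic = 1 - 0.574568 = 0.4254


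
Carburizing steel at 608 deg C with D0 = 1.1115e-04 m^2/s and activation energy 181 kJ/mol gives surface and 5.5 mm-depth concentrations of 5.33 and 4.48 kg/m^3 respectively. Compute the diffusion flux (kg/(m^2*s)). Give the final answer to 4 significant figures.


Step 1: D = D0 * exp(-Qd/(R*T))
T = 608 + 273.15 = 881.15 K
D = 1.1115e-04 * exp(-181e3 / (8.314 * 881.15)) = 2.06932e-15 m^2/s
Step 2: J = D * (C1 - C2) / dx
J = 2.06932e-15 * (5.33 - 4.48) / 5.5e-03
J = 3.198e-13 kg/(m^2*s)


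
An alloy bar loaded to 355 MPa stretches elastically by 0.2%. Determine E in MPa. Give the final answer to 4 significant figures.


E = sigma / epsilon
epsilon = 0.2% = 2e-03
E = 355 / 2e-03
E = 177500 MPa
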